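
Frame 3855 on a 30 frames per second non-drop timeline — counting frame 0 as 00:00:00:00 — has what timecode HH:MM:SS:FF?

3855 ÷ 30 = 128 full seconds, remainder 15 frames.
128 s = 0 h 2 min 8 s.
Timecode: 00:02:08:15.

00:02:08:15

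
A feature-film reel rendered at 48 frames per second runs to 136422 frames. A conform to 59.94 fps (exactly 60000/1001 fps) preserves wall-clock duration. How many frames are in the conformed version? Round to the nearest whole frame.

170357 frames

Frames at target rate = 136422 × (60000/1001) / (48) = 1192500/7 ≈ 170357.143.
Nearest whole frame: 170357.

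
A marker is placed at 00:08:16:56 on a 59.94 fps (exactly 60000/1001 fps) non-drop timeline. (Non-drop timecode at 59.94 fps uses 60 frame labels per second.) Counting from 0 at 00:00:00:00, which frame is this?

Total seconds to the label: (0 × 3600 + 8 × 60 + 16) = 496.
Frame index = 496 × 60 + 56 = 29816.

frame 29816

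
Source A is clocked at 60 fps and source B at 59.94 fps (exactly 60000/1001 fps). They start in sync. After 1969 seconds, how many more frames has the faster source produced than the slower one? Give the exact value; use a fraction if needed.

A emits 60 × 1969 = 118140 frames; B emits 60000/1001 × 1969 = 10740000/91.
Difference = 10740/91 frames (≈ 118.0220); B is behind A.

10740/91 frames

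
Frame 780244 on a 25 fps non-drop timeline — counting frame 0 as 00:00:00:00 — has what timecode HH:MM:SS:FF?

780244 ÷ 25 = 31209 full seconds, remainder 19 frames.
31209 s = 8 h 40 min 9 s.
Timecode: 08:40:09:19.

08:40:09:19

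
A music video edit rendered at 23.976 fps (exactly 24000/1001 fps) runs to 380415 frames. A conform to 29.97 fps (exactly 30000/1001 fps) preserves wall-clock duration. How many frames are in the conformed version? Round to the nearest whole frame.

Frames at target rate = 380415 × (30000/1001) / (24000/1001) = 1902075/4 ≈ 475518.750.
Nearest whole frame: 475519.

475519 frames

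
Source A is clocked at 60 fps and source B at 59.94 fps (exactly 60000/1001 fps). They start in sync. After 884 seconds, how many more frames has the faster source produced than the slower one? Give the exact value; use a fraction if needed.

4080/77 frames

A emits 60 × 884 = 53040 frames; B emits 60000/1001 × 884 = 4080000/77.
Difference = 4080/77 frames (≈ 52.9870); B is behind A.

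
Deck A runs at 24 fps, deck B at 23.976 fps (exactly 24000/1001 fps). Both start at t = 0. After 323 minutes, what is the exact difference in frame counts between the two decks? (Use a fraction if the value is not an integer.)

323 min = 19380 s.
A emits 24 × 19380 = 465120 frames; B emits 24000/1001 × 19380 = 465120000/1001.
Difference = 465120/1001 frames (≈ 464.6553); B is behind A.

465120/1001 frames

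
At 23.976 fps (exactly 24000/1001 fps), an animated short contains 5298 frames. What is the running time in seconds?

Running time = 5298 / (24000/1001) = 220.97075 s.

220.97075 seconds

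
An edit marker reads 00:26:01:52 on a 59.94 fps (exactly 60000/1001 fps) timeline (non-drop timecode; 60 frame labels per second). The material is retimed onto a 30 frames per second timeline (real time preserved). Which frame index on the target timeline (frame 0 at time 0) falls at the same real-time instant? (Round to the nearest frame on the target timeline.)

frame 46903

Source frame index: (0×3600 + 26×60 + 1) × 60 + 52 = 93712.
Real time: 93712 / (60000/1001) = 5862857/3750 s.
Target frame: (5862857/3750) × (30) = 5862857/125 ≈ 46902.856 → 46903.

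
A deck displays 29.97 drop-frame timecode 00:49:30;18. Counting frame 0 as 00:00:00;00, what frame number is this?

Complete 10-minute blocks: 4, each 17982 frames → 71928.
Remaining 9 whole minutes in the current block: 1800 + 8 × 1798 = 16184 frames.
Within the current minute: 30 × 30 + 18 − 2 = 916 (labels ;00/;01 skipped at this minute). Total = 71928 + 16184 + 916 = 89028.

89028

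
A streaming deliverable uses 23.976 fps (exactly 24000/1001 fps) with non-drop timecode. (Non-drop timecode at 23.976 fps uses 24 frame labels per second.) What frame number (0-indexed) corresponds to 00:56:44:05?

Total seconds to the label: (0 × 3600 + 56 × 60 + 44) = 3404.
Frame index = 3404 × 24 + 5 = 81701.

81701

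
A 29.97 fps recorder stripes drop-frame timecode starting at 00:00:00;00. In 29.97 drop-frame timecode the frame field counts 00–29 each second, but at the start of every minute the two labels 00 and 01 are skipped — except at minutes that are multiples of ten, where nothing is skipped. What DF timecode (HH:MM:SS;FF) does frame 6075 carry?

00:03:22;21

Each 10-minute DF block holds 10 × 60 × 30 − 9 × 2 = 17982 frames. 6075 ÷ 17982 → 0 full blocks, remainder 6075.
Within the partial block the first minute is 1800 frames and each further minute 1798, so 3 further minute boundaries passed. Total skipped labels = 18 × 0 + 2 × 3 = 6.
Non-drop label index = 6075 + 6 = 6081; at 30 labels/s that is 00:03:22:21, i.e. DF 00:03:22;21.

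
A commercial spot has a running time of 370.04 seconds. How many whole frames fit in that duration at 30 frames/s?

11101 frames

Frames = 370.04 × 30 = 55506/5 ≈ 11101.2000.
Complete frames: 11101.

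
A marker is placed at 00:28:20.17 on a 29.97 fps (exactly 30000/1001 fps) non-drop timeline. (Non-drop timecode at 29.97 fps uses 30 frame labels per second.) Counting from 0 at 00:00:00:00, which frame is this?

frame 51017

Total seconds to the label: (0 × 3600 + 28 × 60 + 20) = 1700.
Frame index = 1700 × 30 + 17 = 51017.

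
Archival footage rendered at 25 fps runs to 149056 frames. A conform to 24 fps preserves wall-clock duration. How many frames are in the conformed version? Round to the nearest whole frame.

Frames at target rate = 149056 × (24) / (25) = 3577344/25 ≈ 143093.760.
Nearest whole frame: 143094.

143094 frames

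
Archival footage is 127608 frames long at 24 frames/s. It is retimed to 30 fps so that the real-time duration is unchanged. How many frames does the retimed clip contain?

159510 frames

Target frames = source frames × (target rate / source rate) = 127608 × (30)/(24) = 127608 × 5/4 = 159510.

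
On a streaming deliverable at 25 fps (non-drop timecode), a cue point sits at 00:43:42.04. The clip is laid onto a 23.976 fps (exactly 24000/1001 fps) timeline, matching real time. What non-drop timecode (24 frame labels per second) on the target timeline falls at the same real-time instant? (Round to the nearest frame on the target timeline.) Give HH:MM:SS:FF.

Source frame index: (0×3600 + 43×60 + 42) × 25 + 4 = 65554.
Real time: 65554 / (25) = 65554/25 s.
Target frame: (65554/25) × (24000/1001) = 62931840/1001 ≈ 62868.971 → 62869.
At 24 labels/s: frame 62869 → 00:43:39:13.

00:43:39:13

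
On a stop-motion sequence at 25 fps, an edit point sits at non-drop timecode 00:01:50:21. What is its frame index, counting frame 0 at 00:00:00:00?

Total seconds to the label: (0 × 3600 + 1 × 60 + 50) = 110.
Frame index = 110 × 25 + 21 = 2771.

frame 2771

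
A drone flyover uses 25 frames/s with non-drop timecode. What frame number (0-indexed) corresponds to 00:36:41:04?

Total seconds to the label: (0 × 3600 + 36 × 60 + 41) = 2201.
Frame index = 2201 × 25 + 4 = 55029.

frame 55029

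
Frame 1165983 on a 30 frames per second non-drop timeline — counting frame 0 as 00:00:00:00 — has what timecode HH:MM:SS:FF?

1165983 ÷ 30 = 38866 full seconds, remainder 3 frames.
38866 s = 10 h 47 min 46 s.
Timecode: 10:47:46:03.

10:47:46:03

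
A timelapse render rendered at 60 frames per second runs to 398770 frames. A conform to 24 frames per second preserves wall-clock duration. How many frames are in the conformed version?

159508 frames

Target frames = source frames × (target rate / source rate) = 398770 × (24)/(60) = 398770 × 2/5 = 159508.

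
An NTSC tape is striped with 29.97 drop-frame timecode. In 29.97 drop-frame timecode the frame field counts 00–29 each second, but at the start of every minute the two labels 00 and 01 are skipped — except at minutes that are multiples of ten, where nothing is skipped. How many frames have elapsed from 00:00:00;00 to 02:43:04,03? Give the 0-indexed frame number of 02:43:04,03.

293229

Complete 10-minute blocks: 16, each 17982 frames → 287712.
Remaining 3 whole minutes in the current block: 1800 + 2 × 1798 = 5396 frames.
Within the current minute: 4 × 30 + 3 − 2 = 121 (labels ;00/;01 skipped at this minute). Total = 287712 + 5396 + 121 = 293229.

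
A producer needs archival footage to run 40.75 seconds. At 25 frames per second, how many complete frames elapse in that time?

1018 frames

Frames = 40.75 × 25 = 4075/4 ≈ 1018.7500.
Complete frames: 1018.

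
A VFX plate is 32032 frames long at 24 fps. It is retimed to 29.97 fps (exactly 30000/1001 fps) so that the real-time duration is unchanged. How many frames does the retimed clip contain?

Target frames = source frames × (target rate / source rate) = 32032 × (30000/1001)/(24) = 32032 × 1250/1001 = 40000.

40000 frames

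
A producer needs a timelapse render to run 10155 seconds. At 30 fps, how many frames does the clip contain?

Frames = 10155 × 30 = 304650.

304650 frames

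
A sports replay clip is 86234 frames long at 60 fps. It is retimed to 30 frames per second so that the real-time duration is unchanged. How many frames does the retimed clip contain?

Frames at target rate = 86234 × (30) / (60) = 43117.

43117 frames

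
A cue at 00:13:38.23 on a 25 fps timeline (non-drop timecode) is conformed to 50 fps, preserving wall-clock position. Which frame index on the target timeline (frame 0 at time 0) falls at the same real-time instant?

Source frame index: (0×3600 + 13×60 + 38) × 25 + 23 = 20473.
Real time: 20473 / (25) = 20473/25 s.
Target frame: (20473/25) × (50) = 40946.

frame 40946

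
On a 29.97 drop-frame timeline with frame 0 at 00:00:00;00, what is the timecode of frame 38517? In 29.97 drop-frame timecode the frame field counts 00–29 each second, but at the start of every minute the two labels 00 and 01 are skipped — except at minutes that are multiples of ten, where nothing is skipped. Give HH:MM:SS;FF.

00:21:25;05

Each 10-minute DF block holds 10 × 60 × 30 − 9 × 2 = 17982 frames. 38517 ÷ 17982 → 2 full blocks, remainder 2553.
Within the partial block the first minute is 1800 frames and each further minute 1798, so 1 further minute boundary passed. Total skipped labels = 18 × 2 + 2 × 1 = 38.
Non-drop label index = 38517 + 38 = 38555; at 30 labels/s that is 00:21:25:05, i.e. DF 00:21:25;05.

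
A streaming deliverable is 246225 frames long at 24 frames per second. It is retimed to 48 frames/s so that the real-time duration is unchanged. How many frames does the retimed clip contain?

492450 frames

Target frames = source frames × (target rate / source rate) = 246225 × (48)/(24) = 246225 × 2 = 492450.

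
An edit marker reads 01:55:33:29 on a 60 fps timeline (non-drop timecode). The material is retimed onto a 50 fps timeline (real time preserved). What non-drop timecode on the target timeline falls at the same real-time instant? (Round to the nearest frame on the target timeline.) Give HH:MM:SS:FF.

Source frame index: (1×3600 + 55×60 + 33) × 60 + 29 = 416009.
Real time: 416009 / (60) = 416009/60 s.
Target frame: (416009/60) × (50) = 2080045/6 ≈ 346674.167 → 346674.
At 50 labels/s: frame 346674 → 01:55:33:24.

01:55:33:24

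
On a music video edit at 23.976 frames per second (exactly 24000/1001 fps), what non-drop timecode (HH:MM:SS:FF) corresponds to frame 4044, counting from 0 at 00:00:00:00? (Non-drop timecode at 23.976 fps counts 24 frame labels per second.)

00:02:48:12

4044 ÷ 24 = 168 full seconds, remainder 12 frames.
168 s = 0 h 2 min 48 s.
Timecode: 00:02:48:12.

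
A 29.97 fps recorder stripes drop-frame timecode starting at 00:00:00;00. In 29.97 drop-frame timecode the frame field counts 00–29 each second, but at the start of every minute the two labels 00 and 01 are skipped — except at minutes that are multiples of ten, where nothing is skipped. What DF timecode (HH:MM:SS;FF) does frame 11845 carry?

Ten DF minutes hold 17982 frames, so frame 11845 lies in block 0 (frames 0–17981) with 11845 frames into that block.
The block's first minute is 1800 frames and the rest 1798 each; 11845 frames reaches minute 6, so 0 × 18 + 6 × 2 = 12 labels have been skipped so far.
Adding those back, label number 11845 + 12 = 11857 at 30 labels/s is 395 s + 7 f = 0 h 6 min 35 s frame 7, i.e. 00:06:35;07.

00:06:35;07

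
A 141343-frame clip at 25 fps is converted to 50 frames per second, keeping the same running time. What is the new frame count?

282686 frames

Target frames = source frames × (target rate / source rate) = 141343 × (50)/(25) = 141343 × 2 = 282686.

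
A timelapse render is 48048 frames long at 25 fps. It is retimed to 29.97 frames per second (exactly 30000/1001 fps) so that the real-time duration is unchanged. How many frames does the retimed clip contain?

Target frames = source frames × (target rate / source rate) = 48048 × (30000/1001)/(25) = 48048 × 1200/1001 = 57600.

57600 frames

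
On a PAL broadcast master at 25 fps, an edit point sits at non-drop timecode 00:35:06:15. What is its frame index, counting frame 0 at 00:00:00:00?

52665

Total seconds to the label: (0 × 3600 + 35 × 60 + 6) = 2106.
Frame index = 2106 × 25 + 15 = 52665.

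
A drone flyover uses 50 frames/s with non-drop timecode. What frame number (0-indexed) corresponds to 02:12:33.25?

397675

Total seconds to the label: (2 × 3600 + 12 × 60 + 33) = 7953.
Frame index = 7953 × 50 + 25 = 397675.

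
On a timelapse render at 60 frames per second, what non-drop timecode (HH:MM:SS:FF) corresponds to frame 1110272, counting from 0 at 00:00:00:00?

05:08:24:32

1110272 ÷ 60 = 18504 full seconds, remainder 32 frames.
18504 s = 5 h 8 min 24 s.
Timecode: 05:08:24:32.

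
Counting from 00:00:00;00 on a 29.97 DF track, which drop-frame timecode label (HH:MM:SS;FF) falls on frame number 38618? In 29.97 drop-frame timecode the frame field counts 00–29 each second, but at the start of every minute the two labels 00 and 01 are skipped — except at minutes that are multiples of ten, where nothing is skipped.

Ten DF minutes hold 17982 frames, so frame 38618 lies in block 2 (frames 35964–53945) with 2654 frames into that block.
The block's first minute is 1800 frames and the rest 1798 each; 2654 frames reaches minute 1, so 2 × 18 + 1 × 2 = 38 labels have been skipped so far.
Adding those back, label number 38618 + 38 = 38656 at 30 labels/s is 1288 s + 16 f = 0 h 21 min 28 s frame 16, i.e. 00:21:28;16.

00:21:28;16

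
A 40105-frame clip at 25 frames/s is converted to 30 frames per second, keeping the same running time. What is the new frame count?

Target frames = source frames × (target rate / source rate) = 40105 × (30)/(25) = 40105 × 6/5 = 48126.

48126 frames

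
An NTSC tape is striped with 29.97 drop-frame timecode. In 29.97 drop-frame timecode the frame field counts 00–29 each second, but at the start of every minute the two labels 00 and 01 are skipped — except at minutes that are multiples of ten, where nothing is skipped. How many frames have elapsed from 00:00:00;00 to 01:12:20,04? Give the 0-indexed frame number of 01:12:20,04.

130074

Complete 10-minute blocks: 7, each 17982 frames → 125874.
Remaining 2 whole minutes in the current block: 1800 + 1 × 1798 = 3598 frames.
Within the current minute: 20 × 30 + 4 − 2 = 602 (labels ;00/;01 skipped at this minute). Total = 125874 + 3598 + 602 = 130074.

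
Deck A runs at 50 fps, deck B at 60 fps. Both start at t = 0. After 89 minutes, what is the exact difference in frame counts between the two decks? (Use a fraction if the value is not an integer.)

53400 frames

89 min = 5340 s.
A emits 50 × 5340 = 267000 frames; B emits 60 × 5340 = 320400.
Difference = 53400 frames; B is ahead of A.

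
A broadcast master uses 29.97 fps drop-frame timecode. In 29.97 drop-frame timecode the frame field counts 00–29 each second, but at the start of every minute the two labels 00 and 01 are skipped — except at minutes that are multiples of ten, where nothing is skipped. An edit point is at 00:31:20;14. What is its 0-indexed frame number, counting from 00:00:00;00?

As if non-drop at 30 labels/s: (0 × 3600 + 31 × 60 + 20) × 30 + 14 = 56414.
Minute boundaries passed: 31; those not divisible by 10: 31 − 3 = 28; dropped labels = 2 × 28 = 56.
Actual frame index = 56414 − 56 = 56358.

56358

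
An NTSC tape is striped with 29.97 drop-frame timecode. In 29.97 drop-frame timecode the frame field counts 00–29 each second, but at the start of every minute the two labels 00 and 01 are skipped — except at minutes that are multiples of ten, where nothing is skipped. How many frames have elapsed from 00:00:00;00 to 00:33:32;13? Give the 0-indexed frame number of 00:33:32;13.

As if non-drop at 30 labels/s: (0 × 3600 + 33 × 60 + 32) × 30 + 13 = 60373.
Minute boundaries passed: 33; those not divisible by 10: 33 − 3 = 30; dropped labels = 2 × 30 = 60.
Actual frame index = 60373 − 60 = 60313.

60313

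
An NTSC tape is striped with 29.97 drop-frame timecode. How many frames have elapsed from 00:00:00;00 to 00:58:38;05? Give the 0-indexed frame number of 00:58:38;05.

As if non-drop at 30 labels/s: (0 × 3600 + 58 × 60 + 38) × 30 + 5 = 105545.
Minute boundaries passed: 58; those not divisible by 10: 58 − 5 = 53; dropped labels = 2 × 53 = 106.
Actual frame index = 105545 − 106 = 105439.

105439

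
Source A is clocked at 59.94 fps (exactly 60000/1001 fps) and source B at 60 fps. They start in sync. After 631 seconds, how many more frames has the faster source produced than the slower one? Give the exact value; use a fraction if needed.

37860/1001 frames

A emits 60000/1001 × 631 = 37860000/1001 frames; B emits 60 × 631 = 37860.
Difference = 37860/1001 frames (≈ 37.8222); B is ahead of A.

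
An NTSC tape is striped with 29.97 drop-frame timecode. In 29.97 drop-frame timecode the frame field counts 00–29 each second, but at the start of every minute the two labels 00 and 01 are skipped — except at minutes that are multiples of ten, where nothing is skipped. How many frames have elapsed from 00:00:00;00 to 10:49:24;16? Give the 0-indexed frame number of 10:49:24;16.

1167766

As if non-drop at 30 labels/s: (10 × 3600 + 49 × 60 + 24) × 30 + 16 = 1168936.
Minute boundaries passed: 649; those not divisible by 10: 649 − 64 = 585; dropped labels = 2 × 585 = 1170.
Actual frame index = 1168936 − 1170 = 1167766.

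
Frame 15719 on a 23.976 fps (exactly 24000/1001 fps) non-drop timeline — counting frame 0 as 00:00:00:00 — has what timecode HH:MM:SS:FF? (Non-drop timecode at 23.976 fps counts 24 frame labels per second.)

15719 ÷ 24 = 654 full seconds, remainder 23 frames.
654 s = 0 h 10 min 54 s.
Timecode: 00:10:54:23.

00:10:54:23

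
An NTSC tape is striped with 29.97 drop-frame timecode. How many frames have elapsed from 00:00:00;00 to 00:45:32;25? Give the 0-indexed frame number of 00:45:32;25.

Complete 10-minute blocks: 4, each 17982 frames → 71928.
Remaining 5 whole minutes in the current block: 1800 + 4 × 1798 = 8992 frames.
Within the current minute: 32 × 30 + 25 − 2 = 983 (labels ;00/;01 skipped at this minute). Total = 71928 + 8992 + 983 = 81903.

81903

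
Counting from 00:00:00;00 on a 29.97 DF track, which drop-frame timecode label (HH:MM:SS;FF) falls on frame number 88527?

00:49:13;27

Each 10-minute DF block holds 10 × 60 × 30 − 9 × 2 = 17982 frames. 88527 ÷ 17982 → 4 full blocks, remainder 16599.
Within the partial block the first minute is 1800 frames and each further minute 1798, so 9 further minute boundaries passed. Total skipped labels = 18 × 4 + 2 × 9 = 90.
Non-drop label index = 88527 + 90 = 88617; at 30 labels/s that is 00:49:13:27, i.e. DF 00:49:13;27.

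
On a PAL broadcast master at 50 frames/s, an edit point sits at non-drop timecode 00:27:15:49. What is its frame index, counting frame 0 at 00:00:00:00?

Total seconds to the label: (0 × 3600 + 27 × 60 + 15) = 1635.
Frame index = 1635 × 50 + 49 = 81799.

frame 81799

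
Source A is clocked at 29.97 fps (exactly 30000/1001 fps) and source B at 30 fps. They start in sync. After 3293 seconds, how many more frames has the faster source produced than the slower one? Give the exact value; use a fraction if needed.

98790/1001 frames

A emits 30000/1001 × 3293 = 98790000/1001 frames; B emits 30 × 3293 = 98790.
Difference = 98790/1001 frames (≈ 98.6913); B is ahead of A.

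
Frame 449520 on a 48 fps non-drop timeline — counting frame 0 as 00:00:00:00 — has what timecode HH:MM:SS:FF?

449520 ÷ 48 = 9365 full seconds, remainder 0 frames.
9365 s = 2 h 36 min 5 s.
Timecode: 02:36:05:00.

02:36:05:00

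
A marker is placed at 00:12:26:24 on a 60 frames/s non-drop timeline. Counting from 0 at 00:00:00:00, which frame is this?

Total seconds to the label: (0 × 3600 + 12 × 60 + 26) = 746.
Frame index = 746 × 60 + 24 = 44784.

frame 44784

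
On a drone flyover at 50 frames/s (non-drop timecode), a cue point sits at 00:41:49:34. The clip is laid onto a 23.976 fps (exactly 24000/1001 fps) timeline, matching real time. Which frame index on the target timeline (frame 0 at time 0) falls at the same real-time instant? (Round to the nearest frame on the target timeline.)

frame 60172

Source frame index: (0×3600 + 41×60 + 49) × 50 + 34 = 125484.
Real time: 125484 / (50) = 62742/25 s.
Target frame: (62742/25) × (24000/1001) = 60232320/1001 ≈ 60172.148 → 60172.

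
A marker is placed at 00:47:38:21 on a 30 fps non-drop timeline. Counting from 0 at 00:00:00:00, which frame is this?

Total seconds to the label: (0 × 3600 + 47 × 60 + 38) = 2858.
Frame index = 2858 × 30 + 21 = 85761.

frame 85761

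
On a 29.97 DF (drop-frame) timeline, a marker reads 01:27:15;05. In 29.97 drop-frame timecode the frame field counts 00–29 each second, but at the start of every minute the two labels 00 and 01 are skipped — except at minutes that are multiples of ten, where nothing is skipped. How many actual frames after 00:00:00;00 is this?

156897

As if non-drop at 30 labels/s: (1 × 3600 + 27 × 60 + 15) × 30 + 5 = 157055.
Minute boundaries passed: 87; those not divisible by 10: 87 − 8 = 79; dropped labels = 2 × 79 = 158.
Actual frame index = 157055 − 158 = 156897.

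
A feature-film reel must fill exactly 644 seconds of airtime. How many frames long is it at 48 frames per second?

Frames = 644 × 48 = 30912.

30912 frames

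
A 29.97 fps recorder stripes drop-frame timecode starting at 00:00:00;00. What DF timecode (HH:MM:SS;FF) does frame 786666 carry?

07:17:28;14

Ten DF minutes hold 17982 frames, so frame 786666 lies in block 43 (frames 773226–791207) with 13440 frames into that block.
The block's first minute is 1800 frames and the rest 1798 each; 13440 frames reaches minute 7, so 43 × 18 + 7 × 2 = 788 labels have been skipped so far.
Adding those back, label number 786666 + 788 = 787454 at 30 labels/s is 26248 s + 14 f = 7 h 17 min 28 s frame 14, i.e. 07:17:28;14.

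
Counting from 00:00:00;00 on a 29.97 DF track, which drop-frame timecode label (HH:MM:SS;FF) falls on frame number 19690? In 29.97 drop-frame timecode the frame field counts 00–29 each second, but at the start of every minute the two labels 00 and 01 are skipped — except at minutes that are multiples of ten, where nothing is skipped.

00:10:56;28

Each 10-minute DF block holds 10 × 60 × 30 − 9 × 2 = 17982 frames. 19690 ÷ 17982 → 1 full block, remainder 1708.
Within the partial block the first minute is 1800 frames and each further minute 1798, so 0 further minute boundaries passed. Total skipped labels = 18 × 1 + 2 × 0 = 18.
Non-drop label index = 19690 + 18 = 19708; at 30 labels/s that is 00:10:56:28, i.e. DF 00:10:56;28.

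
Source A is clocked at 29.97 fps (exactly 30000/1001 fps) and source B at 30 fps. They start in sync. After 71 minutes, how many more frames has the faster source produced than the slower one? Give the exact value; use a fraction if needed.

71 min = 4260 s.
A emits 30000/1001 × 4260 = 127800000/1001 frames; B emits 30 × 4260 = 127800.
Difference = 127800/1001 frames (≈ 127.6723); B is ahead of A.

127800/1001 frames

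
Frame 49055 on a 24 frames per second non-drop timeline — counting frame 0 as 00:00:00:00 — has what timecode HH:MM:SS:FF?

00:34:03:23

49055 ÷ 24 = 2043 full seconds, remainder 23 frames.
2043 s = 0 h 34 min 3 s.
Timecode: 00:34:03:23.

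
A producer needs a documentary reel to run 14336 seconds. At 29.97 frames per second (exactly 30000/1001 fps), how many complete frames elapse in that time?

Frames = 14336 × 30000/1001 = 61440000/143 ≈ 429650.3497.
Complete frames: 429650.

429650 frames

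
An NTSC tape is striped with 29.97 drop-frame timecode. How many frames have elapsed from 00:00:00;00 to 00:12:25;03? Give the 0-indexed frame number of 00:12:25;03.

Complete 10-minute blocks: 1, each 17982 frames → 17982.
Remaining 2 whole minutes in the current block: 1800 + 1 × 1798 = 3598 frames.
Within the current minute: 25 × 30 + 3 − 2 = 751 (labels ;00/;01 skipped at this minute). Total = 17982 + 3598 + 751 = 22331.

22331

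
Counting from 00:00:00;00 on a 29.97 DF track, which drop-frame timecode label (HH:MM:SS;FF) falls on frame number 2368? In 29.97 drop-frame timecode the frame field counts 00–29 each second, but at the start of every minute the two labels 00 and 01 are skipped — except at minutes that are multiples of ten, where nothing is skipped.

00:01:19;00

Ten DF minutes hold 17982 frames, so frame 2368 lies in block 0 (frames 0–17981) with 2368 frames into that block.
The block's first minute is 1800 frames and the rest 1798 each; 2368 frames reaches minute 1, so 0 × 18 + 1 × 2 = 2 labels have been skipped so far.
Adding those back, label number 2368 + 2 = 2370 at 30 labels/s is 79 s + 0 f = 0 h 1 min 19 s frame 0, i.e. 00:01:19;00.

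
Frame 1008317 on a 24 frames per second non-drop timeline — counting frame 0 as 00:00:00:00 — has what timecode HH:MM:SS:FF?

11:40:13:05

1008317 ÷ 24 = 42013 full seconds, remainder 5 frames.
42013 s = 11 h 40 min 13 s.
Timecode: 11:40:13:05.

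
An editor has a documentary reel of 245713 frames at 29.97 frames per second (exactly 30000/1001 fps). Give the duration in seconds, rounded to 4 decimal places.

Running time = 245713 × 1001/30000 = 245958713/30000 s ≈ 8198.6238 s.

8198.6238 seconds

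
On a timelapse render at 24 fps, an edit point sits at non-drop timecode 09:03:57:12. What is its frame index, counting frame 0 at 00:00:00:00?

frame 783300

Total seconds to the label: (9 × 3600 + 3 × 60 + 57) = 32637.
Frame index = 32637 × 24 + 12 = 783300.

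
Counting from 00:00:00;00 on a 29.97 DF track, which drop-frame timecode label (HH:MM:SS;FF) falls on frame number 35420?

Ten DF minutes hold 17982 frames, so frame 35420 lies in block 1 (frames 17982–35963) with 17438 frames into that block.
The block's first minute is 1800 frames and the rest 1798 each; 17438 frames reaches minute 9, so 1 × 18 + 9 × 2 = 36 labels have been skipped so far.
Adding those back, label number 35420 + 36 = 35456 at 30 labels/s is 1181 s + 26 f = 0 h 19 min 41 s frame 26, i.e. 00:19:41;26.

00:19:41;26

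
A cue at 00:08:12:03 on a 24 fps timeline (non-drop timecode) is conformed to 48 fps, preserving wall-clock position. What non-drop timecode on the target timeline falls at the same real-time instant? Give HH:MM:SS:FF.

00:08:12:06

Source frame index: (0×3600 + 8×60 + 12) × 24 + 3 = 11811.
Real time: 11811 / (24) = 3937/8 s.
Target frame: (3937/8) × (48) = 23622.
At 48 labels/s: frame 23622 → 00:08:12:06.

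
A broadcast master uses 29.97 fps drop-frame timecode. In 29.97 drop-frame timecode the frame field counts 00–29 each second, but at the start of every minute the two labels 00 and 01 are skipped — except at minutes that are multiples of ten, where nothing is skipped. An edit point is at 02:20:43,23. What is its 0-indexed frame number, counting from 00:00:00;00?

253061

Complete 10-minute blocks: 14, each 17982 frames → 251748.
Remaining 0 whole minutes in the current block: 0 frames.
Within the current minute: 43 × 30 + 23 = 1313. Total = 251748 + 0 + 1313 = 253061.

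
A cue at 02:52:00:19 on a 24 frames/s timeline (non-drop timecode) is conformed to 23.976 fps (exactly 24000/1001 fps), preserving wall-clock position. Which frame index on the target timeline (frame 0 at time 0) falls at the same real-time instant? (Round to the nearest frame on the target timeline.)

frame 247452

Source frame index: (2×3600 + 52×60 + 0) × 24 + 19 = 247699.
Real time: 247699 / (24) = 247699/24 s.
Target frame: (247699/24) × (24000/1001) = 247699000/1001 ≈ 247451.548 → 247452.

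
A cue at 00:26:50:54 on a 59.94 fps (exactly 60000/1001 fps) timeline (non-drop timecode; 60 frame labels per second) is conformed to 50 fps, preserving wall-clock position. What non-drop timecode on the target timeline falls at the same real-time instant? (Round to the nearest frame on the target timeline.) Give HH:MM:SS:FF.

00:26:52:26

Source frame index: (0×3600 + 26×60 + 50) × 60 + 54 = 96654.
Real time: 96654 / (60000/1001) = 16125109/10000 s.
Target frame: (16125109/10000) × (50) = 16125109/200 ≈ 80625.545 → 80626.
At 50 labels/s: frame 80626 → 00:26:52:26.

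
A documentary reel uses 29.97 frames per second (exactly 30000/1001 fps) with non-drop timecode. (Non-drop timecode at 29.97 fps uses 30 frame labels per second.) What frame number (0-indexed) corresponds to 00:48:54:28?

Total seconds to the label: (0 × 3600 + 48 × 60 + 54) = 2934.
Frame index = 2934 × 30 + 28 = 88048.

frame 88048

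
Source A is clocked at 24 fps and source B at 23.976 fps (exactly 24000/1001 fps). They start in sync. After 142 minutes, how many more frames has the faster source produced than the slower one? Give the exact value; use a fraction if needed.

204480/1001 frames

142 min = 8520 s.
A emits 24 × 8520 = 204480 frames; B emits 24000/1001 × 8520 = 204480000/1001.
Difference = 204480/1001 frames (≈ 204.2757); B is behind A.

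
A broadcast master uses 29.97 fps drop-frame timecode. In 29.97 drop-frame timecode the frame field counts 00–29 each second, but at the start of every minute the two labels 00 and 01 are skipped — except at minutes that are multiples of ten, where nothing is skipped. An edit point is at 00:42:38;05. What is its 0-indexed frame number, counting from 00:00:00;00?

As if non-drop at 30 labels/s: (0 × 3600 + 42 × 60 + 38) × 30 + 5 = 76745.
Minute boundaries passed: 42; those not divisible by 10: 42 − 4 = 38; dropped labels = 2 × 38 = 76.
Actual frame index = 76745 − 76 = 76669.

76669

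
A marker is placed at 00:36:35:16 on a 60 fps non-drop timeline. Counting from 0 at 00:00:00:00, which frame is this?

Total seconds to the label: (0 × 3600 + 36 × 60 + 35) = 2195.
Frame index = 2195 × 60 + 16 = 131716.

131716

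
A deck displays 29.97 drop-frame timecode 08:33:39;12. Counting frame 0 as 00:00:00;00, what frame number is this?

As if non-drop at 30 labels/s: (8 × 3600 + 33 × 60 + 39) × 30 + 12 = 924582.
Minute boundaries passed: 513; those not divisible by 10: 513 − 51 = 462; dropped labels = 2 × 462 = 924.
Actual frame index = 924582 − 924 = 923658.

923658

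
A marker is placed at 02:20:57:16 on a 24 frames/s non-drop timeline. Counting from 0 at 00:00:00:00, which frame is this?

Total seconds to the label: (2 × 3600 + 20 × 60 + 57) = 8457.
Frame index = 8457 × 24 + 16 = 202984.

202984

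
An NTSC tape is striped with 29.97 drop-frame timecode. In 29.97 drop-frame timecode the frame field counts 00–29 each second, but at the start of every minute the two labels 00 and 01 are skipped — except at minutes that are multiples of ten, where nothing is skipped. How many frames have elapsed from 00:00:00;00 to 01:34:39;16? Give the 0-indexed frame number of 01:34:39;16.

170216

As if non-drop at 30 labels/s: (1 × 3600 + 34 × 60 + 39) × 30 + 16 = 170386.
Minute boundaries passed: 94; those not divisible by 10: 94 − 9 = 85; dropped labels = 2 × 85 = 170.
Actual frame index = 170386 − 170 = 170216.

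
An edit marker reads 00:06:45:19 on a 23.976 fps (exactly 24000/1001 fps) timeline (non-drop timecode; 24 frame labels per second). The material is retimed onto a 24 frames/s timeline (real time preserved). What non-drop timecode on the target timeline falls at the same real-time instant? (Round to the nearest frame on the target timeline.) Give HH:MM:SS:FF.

00:06:46:05

Source frame index: (0×3600 + 6×60 + 45) × 24 + 19 = 9739.
Real time: 9739 / (24000/1001) = 9748739/24000 s.
Target frame: (9748739/24000) × (24) = 9748739/1000 ≈ 9748.739 → 9749.
At 24 labels/s: frame 9749 → 00:06:46:05.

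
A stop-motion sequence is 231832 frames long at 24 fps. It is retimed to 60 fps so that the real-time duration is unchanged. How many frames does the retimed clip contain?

579580 frames

Target frames = source frames × (target rate / source rate) = 231832 × (60)/(24) = 231832 × 5/2 = 579580.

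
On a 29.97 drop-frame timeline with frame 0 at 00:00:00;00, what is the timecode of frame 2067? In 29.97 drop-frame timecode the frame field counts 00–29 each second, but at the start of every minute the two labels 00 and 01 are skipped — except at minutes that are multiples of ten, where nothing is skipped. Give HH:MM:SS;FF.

Ten DF minutes hold 17982 frames, so frame 2067 lies in block 0 (frames 0–17981) with 2067 frames into that block.
The block's first minute is 1800 frames and the rest 1798 each; 2067 frames reaches minute 1, so 0 × 18 + 1 × 2 = 2 labels have been skipped so far.
Adding those back, label number 2067 + 2 = 2069 at 30 labels/s is 68 s + 29 f = 0 h 1 min 8 s frame 29, i.e. 00:01:08;29.

00:01:08;29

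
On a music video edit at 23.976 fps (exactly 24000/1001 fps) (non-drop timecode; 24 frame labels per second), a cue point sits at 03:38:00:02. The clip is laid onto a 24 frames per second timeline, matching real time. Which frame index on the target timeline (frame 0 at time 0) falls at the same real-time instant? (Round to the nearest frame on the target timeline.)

Source frame index: (3×3600 + 38×60 + 0) × 24 + 2 = 313922.
Real time: 313922 / (24000/1001) = 157117961/12000 s.
Target frame: (157117961/12000) × (24) = 157117961/500 ≈ 314235.922 → 314236.

frame 314236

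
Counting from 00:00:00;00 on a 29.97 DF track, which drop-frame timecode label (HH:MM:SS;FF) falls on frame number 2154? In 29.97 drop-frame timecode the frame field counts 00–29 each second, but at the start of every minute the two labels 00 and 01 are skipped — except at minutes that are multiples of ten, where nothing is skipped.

00:01:11;26

Ten DF minutes hold 17982 frames, so frame 2154 lies in block 0 (frames 0–17981) with 2154 frames into that block.
The block's first minute is 1800 frames and the rest 1798 each; 2154 frames reaches minute 1, so 0 × 18 + 1 × 2 = 2 labels have been skipped so far.
Adding those back, label number 2154 + 2 = 2156 at 30 labels/s is 71 s + 26 f = 0 h 1 min 11 s frame 26, i.e. 00:01:11;26.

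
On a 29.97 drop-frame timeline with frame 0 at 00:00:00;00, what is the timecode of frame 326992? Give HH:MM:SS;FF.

03:01:50;18

Ten DF minutes hold 17982 frames, so frame 326992 lies in block 18 (frames 323676–341657) with 3316 frames into that block.
The block's first minute is 1800 frames and the rest 1798 each; 3316 frames reaches minute 1, so 18 × 18 + 1 × 2 = 326 labels have been skipped so far.
Adding those back, label number 326992 + 326 = 327318 at 30 labels/s is 10910 s + 18 f = 3 h 1 min 50 s frame 18, i.e. 03:01:50;18.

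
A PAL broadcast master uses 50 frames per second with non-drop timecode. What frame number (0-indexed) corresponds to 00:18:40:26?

56026

Total seconds to the label: (0 × 3600 + 18 × 60 + 40) = 1120.
Frame index = 1120 × 50 + 26 = 56026.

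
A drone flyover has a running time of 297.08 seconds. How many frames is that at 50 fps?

14854 frames

Frames = 297.08 × 50 = 14854.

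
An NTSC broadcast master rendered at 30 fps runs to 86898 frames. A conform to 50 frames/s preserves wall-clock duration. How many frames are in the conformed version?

Target frames = source frames × (target rate / source rate) = 86898 × (50)/(30) = 86898 × 5/3 = 144830.

144830 frames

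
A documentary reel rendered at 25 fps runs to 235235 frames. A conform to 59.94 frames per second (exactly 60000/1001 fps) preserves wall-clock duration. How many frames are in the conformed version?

564000 frames

Target frames = source frames × (target rate / source rate) = 235235 × (60000/1001)/(25) = 235235 × 2400/1001 = 564000.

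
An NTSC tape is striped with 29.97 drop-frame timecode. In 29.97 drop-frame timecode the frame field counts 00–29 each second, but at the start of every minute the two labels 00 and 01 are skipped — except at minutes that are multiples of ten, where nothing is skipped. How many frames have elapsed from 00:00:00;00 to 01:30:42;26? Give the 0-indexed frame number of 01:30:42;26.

163124

Complete 10-minute blocks: 9, each 17982 frames → 161838.
Remaining 0 whole minutes in the current block: 0 frames.
Within the current minute: 42 × 30 + 26 = 1286. Total = 161838 + 0 + 1286 = 163124.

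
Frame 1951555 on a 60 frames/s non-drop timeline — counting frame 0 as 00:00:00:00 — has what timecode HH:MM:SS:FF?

1951555 ÷ 60 = 32525 full seconds, remainder 55 frames.
32525 s = 9 h 2 min 5 s.
Timecode: 09:02:05:55.

09:02:05:55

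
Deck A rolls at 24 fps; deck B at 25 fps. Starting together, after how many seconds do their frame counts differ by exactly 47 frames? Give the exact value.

The gap grows by |25 − 24| = 1 frame per second.
Time for a 47-frame gap: 47 ÷ (1) = 47 s.

47 seconds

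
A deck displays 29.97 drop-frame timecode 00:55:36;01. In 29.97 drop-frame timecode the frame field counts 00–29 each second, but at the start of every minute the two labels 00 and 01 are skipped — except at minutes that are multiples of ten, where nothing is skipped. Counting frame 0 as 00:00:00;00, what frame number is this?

Complete 10-minute blocks: 5, each 17982 frames → 89910.
Remaining 5 whole minutes in the current block: 1800 + 4 × 1798 = 8992 frames.
Within the current minute: 36 × 30 + 1 − 2 = 1079 (labels ;00/;01 skipped at this minute). Total = 89910 + 8992 + 1079 = 99981.

99981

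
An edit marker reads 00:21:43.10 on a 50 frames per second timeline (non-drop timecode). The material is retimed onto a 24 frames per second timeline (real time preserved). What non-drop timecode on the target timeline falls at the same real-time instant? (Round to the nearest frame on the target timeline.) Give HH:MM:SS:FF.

Source frame index: (0×3600 + 21×60 + 43) × 50 + 10 = 65160.
Real time: 65160 / (50) = 6516/5 s.
Target frame: (6516/5) × (24) = 156384/5 ≈ 31276.800 → 31277.
At 24 labels/s: frame 31277 → 00:21:43:05.

00:21:43:05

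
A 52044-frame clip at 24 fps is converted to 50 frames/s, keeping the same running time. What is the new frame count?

108425 frames

Target frames = source frames × (target rate / source rate) = 52044 × (50)/(24) = 52044 × 25/12 = 108425.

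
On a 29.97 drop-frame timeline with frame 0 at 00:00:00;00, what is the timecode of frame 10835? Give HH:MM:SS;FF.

Ten DF minutes hold 17982 frames, so frame 10835 lies in block 0 (frames 0–17981) with 10835 frames into that block.
The block's first minute is 1800 frames and the rest 1798 each; 10835 frames reaches minute 6, so 0 × 18 + 6 × 2 = 12 labels have been skipped so far.
Adding those back, label number 10835 + 12 = 10847 at 30 labels/s is 361 s + 17 f = 0 h 6 min 1 s frame 17, i.e. 00:06:01;17.

00:06:01;17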